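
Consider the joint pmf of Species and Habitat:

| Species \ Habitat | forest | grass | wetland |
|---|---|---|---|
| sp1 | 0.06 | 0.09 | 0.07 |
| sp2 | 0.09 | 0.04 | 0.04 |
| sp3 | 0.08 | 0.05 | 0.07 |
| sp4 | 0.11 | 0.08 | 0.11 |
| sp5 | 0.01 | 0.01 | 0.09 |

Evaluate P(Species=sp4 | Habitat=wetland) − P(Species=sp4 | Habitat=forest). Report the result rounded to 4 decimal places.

-0.0248

P(Habitat=wetland) = 0.07 + 0.04 + 0.07 + 0.11 + 0.09 = 0.38; P(Species=sp4 | Habitat=wetland) = 0.11/0.38 = 0.28947.
P(Habitat=forest) = 0.06 + 0.09 + 0.08 + 0.11 + 0.01 = 0.35; P(Species=sp4 | Habitat=forest) = 0.11/0.35 = 0.31429.
Difference = -0.0248.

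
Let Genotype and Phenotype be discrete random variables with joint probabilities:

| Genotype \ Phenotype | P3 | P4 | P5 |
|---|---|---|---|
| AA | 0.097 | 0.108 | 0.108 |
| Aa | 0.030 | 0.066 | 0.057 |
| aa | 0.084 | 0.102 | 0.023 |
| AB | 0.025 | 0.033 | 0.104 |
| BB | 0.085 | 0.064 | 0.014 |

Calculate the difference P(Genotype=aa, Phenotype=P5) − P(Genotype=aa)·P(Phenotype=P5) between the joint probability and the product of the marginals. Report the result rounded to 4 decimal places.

P(Genotype=aa) = 0.084 + 0.102 + 0.023 = 0.209.
P(Phenotype=P5) = 0.108 + 0.057 + 0.023 + 0.104 + 0.014 = 0.306.
P(Genotype=aa, Phenotype=P5) − P(Genotype=aa)P(Phenotype=P5) = 0.023 − 0.209×0.306 = -0.0410.

-0.0410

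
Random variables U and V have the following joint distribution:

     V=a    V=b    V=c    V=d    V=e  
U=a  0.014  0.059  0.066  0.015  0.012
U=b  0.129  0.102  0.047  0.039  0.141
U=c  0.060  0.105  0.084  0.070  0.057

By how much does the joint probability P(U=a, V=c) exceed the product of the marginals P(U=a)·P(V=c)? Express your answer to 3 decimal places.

P(U=a) = 0.014 + 0.059 + 0.066 + 0.015 + 0.012 = 0.166.
P(V=c) = 0.066 + 0.047 + 0.084 = 0.197.
P(U=a, V=c) − P(U=a)P(V=c) = 0.066 − 0.166×0.197 = 0.033.

0.033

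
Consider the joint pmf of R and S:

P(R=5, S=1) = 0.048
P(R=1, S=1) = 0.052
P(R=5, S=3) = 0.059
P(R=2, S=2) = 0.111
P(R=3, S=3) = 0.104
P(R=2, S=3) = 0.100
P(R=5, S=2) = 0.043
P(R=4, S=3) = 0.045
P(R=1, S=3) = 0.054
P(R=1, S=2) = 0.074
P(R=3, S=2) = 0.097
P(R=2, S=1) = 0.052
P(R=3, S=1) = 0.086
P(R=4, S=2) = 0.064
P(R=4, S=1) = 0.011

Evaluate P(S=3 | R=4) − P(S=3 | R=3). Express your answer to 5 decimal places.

0.01263

P(R=4) = 0.011 + 0.064 + 0.045 = 0.120; P(S=3 | R=4) = 0.045/0.120 = 0.375000.
P(R=3) = 0.086 + 0.097 + 0.104 = 0.287; P(S=3 | R=3) = 0.104/0.287 = 0.362369.
Difference = 0.01263.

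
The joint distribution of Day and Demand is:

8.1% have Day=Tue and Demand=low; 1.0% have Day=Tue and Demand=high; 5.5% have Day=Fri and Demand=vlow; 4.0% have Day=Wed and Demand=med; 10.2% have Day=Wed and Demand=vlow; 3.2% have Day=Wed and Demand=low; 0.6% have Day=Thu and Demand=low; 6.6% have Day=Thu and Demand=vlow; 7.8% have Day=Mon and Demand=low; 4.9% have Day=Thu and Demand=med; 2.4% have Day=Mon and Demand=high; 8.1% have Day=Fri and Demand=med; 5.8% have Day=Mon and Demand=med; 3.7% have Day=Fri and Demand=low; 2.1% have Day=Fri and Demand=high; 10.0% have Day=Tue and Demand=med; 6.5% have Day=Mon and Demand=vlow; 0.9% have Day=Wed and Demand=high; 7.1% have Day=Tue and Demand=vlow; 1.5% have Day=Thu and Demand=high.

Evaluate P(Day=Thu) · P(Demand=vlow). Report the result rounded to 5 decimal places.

0.04882

P(Day=Thu) = 0.066 + 0.006 + 0.049 + 0.015 = 0.136.
P(Demand=vlow) = 0.065 + 0.071 + 0.102 + 0.066 + 0.055 = 0.359.
Product: 0.136 × 0.359 = 0.04882.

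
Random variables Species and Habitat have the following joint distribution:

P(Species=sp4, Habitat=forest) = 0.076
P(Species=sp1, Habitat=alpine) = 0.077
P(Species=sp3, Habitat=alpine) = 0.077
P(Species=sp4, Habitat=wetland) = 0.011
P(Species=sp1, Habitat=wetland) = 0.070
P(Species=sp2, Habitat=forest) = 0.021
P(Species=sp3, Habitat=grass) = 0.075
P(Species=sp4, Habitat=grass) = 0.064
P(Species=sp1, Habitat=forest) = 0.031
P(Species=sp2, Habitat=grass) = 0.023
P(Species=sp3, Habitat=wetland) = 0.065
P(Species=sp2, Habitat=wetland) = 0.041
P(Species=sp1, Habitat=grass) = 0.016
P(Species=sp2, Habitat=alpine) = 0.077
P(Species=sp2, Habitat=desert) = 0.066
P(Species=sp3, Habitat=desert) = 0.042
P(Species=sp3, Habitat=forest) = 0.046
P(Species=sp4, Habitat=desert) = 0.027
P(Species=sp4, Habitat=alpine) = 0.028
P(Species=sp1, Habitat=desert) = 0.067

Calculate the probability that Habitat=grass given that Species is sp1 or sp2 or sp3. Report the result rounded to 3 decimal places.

P(Species=sp1) = 0.031 + 0.016 + 0.070 + 0.067 + 0.077 = 0.261.
P(Species=sp2) = 0.021 + 0.023 + 0.041 + 0.066 + 0.077 = 0.228.
P(Species=sp3) = 0.046 + 0.075 + 0.065 + 0.042 + 0.077 = 0.305.
P(Species ∈ {sp1, sp2, sp3}) = 0.261 + 0.228 + 0.305 = 0.794; P(Habitat=grass, Species ∈ {sp1, sp2, sp3}) = 0.016 + 0.023 + 0.075 = 0.114.
P(Habitat=grass | Species ∈ {sp1, sp2, sp3}) = 0.114/0.794 = 0.144.

0.144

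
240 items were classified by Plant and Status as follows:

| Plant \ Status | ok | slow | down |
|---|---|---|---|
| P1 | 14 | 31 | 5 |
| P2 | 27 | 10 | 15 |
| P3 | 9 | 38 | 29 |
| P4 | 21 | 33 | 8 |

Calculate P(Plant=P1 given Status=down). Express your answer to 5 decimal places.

0.08772

Total with Status=down: 5 + 15 + 29 + 8 = 57.
P(Plant=P1 | Status=down) = 5/57 = 0.08772.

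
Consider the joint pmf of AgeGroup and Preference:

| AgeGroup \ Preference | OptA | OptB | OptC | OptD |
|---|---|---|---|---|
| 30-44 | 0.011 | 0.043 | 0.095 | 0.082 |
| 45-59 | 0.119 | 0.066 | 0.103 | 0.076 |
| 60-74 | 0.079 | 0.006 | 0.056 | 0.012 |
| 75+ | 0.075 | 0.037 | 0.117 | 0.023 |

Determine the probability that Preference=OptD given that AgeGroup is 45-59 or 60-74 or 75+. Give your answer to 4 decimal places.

P(AgeGroup=45-59) = 0.119 + 0.066 + 0.103 + 0.076 = 0.364.
P(AgeGroup=60-74) = 0.079 + 0.006 + 0.056 + 0.012 = 0.153.
P(AgeGroup=75+) = 0.075 + 0.037 + 0.117 + 0.023 = 0.252.
P(AgeGroup ∈ {45-59, 60-74, 75+}) = 0.364 + 0.153 + 0.252 = 0.769; P(Preference=OptD, AgeGroup ∈ {45-59, 60-74, 75+}) = 0.076 + 0.012 + 0.023 = 0.111.
P(Preference=OptD | AgeGroup ∈ {45-59, 60-74, 75+}) = 0.111/0.769 = 0.1443.

0.1443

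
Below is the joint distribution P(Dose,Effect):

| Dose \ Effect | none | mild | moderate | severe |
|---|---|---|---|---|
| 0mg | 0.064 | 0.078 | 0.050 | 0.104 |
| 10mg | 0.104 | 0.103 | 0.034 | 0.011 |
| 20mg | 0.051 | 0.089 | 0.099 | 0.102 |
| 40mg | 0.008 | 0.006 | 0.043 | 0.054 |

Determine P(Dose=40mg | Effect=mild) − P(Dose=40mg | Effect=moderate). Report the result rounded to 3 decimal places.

P(Effect=mild) = 0.078 + 0.103 + 0.089 + 0.006 = 0.276; P(Dose=40mg | Effect=mild) = 0.006/0.276 = 0.0217.
P(Effect=moderate) = 0.050 + 0.034 + 0.099 + 0.043 = 0.226; P(Dose=40mg | Effect=moderate) = 0.043/0.226 = 0.1903.
Difference = -0.169.

-0.169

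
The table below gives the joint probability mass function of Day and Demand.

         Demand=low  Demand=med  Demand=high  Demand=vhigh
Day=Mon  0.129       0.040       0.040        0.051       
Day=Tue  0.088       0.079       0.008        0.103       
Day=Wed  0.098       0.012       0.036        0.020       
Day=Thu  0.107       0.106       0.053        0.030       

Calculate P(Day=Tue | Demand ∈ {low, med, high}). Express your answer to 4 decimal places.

0.2198

P(Demand=low) = 0.129 + 0.088 + 0.098 + 0.107 = 0.422.
P(Demand=med) = 0.040 + 0.079 + 0.012 + 0.106 = 0.237.
P(Demand=high) = 0.040 + 0.008 + 0.036 + 0.053 = 0.137.
P(Demand ∈ {low, med, high}) = 0.422 + 0.237 + 0.137 = 0.796; P(Day=Tue, Demand ∈ {low, med, high}) = 0.088 + 0.079 + 0.008 = 0.175.
P(Day=Tue | Demand ∈ {low, med, high}) = 0.175/0.796 = 0.2198.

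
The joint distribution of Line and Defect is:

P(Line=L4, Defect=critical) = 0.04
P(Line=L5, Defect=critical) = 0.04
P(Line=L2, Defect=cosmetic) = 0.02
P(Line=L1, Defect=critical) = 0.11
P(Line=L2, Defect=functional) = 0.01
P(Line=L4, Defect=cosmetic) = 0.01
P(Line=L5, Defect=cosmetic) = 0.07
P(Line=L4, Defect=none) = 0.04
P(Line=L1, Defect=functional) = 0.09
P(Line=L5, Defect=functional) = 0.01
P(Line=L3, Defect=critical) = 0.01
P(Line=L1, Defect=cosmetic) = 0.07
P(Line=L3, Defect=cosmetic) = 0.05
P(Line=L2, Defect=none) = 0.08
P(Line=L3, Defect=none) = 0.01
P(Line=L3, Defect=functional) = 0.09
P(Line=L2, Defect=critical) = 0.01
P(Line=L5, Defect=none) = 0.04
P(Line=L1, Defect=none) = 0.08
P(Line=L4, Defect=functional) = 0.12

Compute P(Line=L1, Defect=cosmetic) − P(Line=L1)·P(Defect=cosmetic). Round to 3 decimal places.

P(Line=L1) = 0.08 + 0.07 + 0.09 + 0.11 = 0.35.
P(Defect=cosmetic) = 0.07 + 0.02 + 0.05 + 0.01 + 0.07 = 0.22.
P(Line=L1, Defect=cosmetic) − P(Line=L1)P(Defect=cosmetic) = 0.07 − 0.35×0.22 = -0.007.

-0.007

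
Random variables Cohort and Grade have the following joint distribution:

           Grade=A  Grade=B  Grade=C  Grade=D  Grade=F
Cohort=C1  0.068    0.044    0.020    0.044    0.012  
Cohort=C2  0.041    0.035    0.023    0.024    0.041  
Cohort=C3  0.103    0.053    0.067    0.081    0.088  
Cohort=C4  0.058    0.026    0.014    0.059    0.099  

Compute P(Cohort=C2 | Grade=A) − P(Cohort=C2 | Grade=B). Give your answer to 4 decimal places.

-0.0697

P(Grade=A) = 0.068 + 0.041 + 0.103 + 0.058 = 0.270; P(Cohort=C2 | Grade=A) = 0.041/0.270 = 0.15185.
P(Grade=B) = 0.044 + 0.035 + 0.053 + 0.026 = 0.158; P(Cohort=C2 | Grade=B) = 0.035/0.158 = 0.22152.
Difference = -0.0697.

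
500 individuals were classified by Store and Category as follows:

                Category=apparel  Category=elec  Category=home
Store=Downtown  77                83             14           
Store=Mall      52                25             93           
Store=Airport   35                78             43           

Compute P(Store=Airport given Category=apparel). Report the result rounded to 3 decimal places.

Total with Category=apparel: 77 + 52 + 35 = 164.
P(Store=Airport | Category=apparel) = 35/164 = 0.213.

0.213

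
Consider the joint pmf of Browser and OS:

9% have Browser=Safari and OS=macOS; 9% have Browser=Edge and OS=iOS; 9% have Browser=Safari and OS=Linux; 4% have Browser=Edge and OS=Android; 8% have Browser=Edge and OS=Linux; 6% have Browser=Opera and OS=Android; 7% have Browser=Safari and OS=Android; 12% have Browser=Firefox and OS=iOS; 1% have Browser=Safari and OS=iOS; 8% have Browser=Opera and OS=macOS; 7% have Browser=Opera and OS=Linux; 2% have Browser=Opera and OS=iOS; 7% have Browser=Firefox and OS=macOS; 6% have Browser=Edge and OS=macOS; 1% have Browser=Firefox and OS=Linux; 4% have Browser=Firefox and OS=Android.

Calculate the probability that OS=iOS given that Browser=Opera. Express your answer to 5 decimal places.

0.08696

P(Browser=Opera) = 0.08 + 0.07 + 0.02 + 0.06 = 0.23.
P(OS=iOS | Browser=Opera) = 0.02/0.23 = 0.08696.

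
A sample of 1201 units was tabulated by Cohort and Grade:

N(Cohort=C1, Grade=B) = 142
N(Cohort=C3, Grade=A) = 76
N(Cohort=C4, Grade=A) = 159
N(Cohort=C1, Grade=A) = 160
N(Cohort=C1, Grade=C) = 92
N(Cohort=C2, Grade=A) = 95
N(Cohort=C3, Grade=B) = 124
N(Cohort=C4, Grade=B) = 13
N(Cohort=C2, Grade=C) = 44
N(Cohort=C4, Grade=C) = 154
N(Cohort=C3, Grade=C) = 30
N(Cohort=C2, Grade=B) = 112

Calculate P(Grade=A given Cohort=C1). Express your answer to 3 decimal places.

Total with Cohort=C1: 160 + 142 + 92 = 394.
P(Grade=A | Cohort=C1) = 160/394 = 0.406.

0.406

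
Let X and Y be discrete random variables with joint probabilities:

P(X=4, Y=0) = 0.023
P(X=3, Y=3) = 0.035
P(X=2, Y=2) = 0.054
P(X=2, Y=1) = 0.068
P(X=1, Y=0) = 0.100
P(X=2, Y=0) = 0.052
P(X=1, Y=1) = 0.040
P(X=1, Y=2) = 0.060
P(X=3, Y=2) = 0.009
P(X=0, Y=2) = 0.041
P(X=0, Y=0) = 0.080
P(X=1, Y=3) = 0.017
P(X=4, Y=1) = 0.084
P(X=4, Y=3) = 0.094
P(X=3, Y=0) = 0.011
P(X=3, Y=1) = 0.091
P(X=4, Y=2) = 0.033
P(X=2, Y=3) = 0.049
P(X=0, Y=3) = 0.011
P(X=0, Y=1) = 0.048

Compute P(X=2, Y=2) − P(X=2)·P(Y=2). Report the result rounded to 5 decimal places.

0.01007

P(X=2) = 0.052 + 0.068 + 0.054 + 0.049 = 0.223.
P(Y=2) = 0.041 + 0.060 + 0.054 + 0.009 + 0.033 = 0.197.
P(X=2, Y=2) − P(X=2)P(Y=2) = 0.054 − 0.223×0.197 = 0.01007.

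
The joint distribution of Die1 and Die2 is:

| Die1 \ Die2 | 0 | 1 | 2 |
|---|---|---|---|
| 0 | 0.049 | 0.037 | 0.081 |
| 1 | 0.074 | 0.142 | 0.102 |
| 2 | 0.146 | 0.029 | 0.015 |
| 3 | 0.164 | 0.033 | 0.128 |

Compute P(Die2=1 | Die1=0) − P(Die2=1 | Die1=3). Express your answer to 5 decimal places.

P(Die1=0) = 0.049 + 0.037 + 0.081 = 0.167; P(Die2=1 | Die1=0) = 0.037/0.167 = 0.221557.
P(Die1=3) = 0.164 + 0.033 + 0.128 = 0.325; P(Die2=1 | Die1=3) = 0.033/0.325 = 0.101538.
Difference = 0.12002.

0.12002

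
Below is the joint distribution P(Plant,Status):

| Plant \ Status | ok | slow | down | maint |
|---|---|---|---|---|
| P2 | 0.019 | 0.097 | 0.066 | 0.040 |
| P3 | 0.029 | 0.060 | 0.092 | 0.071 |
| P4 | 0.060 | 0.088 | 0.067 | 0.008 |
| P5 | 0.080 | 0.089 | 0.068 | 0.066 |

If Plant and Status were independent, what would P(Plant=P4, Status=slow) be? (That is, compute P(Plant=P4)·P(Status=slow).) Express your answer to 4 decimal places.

0.0745

P(Plant=P4) = 0.060 + 0.088 + 0.067 + 0.008 = 0.223.
P(Status=slow) = 0.097 + 0.060 + 0.088 + 0.089 = 0.334.
Product: 0.223 × 0.334 = 0.0745.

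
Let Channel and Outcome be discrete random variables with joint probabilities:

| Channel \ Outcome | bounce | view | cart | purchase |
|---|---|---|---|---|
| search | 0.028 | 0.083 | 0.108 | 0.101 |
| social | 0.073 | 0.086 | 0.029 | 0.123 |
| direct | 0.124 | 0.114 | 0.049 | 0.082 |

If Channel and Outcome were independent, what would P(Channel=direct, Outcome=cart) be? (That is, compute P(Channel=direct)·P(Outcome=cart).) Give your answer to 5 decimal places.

0.06863

P(Channel=direct) = 0.124 + 0.114 + 0.049 + 0.082 = 0.369.
P(Outcome=cart) = 0.108 + 0.029 + 0.049 = 0.186.
Product: 0.369 × 0.186 = 0.06863.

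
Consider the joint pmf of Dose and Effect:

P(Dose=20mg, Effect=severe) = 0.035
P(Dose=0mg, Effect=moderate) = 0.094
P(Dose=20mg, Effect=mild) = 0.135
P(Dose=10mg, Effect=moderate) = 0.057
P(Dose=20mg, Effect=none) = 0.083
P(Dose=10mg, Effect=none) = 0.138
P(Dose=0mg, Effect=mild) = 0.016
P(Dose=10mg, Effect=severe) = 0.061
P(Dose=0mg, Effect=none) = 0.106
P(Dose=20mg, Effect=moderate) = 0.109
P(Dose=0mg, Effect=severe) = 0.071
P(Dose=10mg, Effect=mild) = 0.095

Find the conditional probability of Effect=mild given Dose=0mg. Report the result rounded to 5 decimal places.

0.05575

P(Dose=0mg) = 0.106 + 0.016 + 0.094 + 0.071 = 0.287.
P(Effect=mild | Dose=0mg) = 0.016/0.287 = 0.05575.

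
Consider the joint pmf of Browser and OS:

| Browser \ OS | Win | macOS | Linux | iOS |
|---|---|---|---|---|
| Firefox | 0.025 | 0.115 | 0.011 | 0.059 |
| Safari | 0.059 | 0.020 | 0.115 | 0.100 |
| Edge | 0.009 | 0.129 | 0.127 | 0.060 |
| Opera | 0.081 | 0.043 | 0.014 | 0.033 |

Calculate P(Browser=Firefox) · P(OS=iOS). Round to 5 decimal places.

0.05292

P(Browser=Firefox) = 0.025 + 0.115 + 0.011 + 0.059 = 0.210.
P(OS=iOS) = 0.059 + 0.100 + 0.060 + 0.033 = 0.252.
Product: 0.210 × 0.252 = 0.05292.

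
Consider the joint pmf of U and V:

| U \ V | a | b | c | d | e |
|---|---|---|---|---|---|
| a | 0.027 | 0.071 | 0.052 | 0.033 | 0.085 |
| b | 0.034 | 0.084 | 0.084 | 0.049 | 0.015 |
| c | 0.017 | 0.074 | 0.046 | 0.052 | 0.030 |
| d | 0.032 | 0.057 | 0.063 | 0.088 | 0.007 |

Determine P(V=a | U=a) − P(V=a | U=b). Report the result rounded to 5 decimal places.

-0.02707

P(U=a) = 0.027 + 0.071 + 0.052 + 0.033 + 0.085 = 0.268; P(V=a | U=a) = 0.027/0.268 = 0.100746.
P(U=b) = 0.034 + 0.084 + 0.084 + 0.049 + 0.015 = 0.266; P(V=a | U=b) = 0.034/0.266 = 0.127820.
Difference = -0.02707.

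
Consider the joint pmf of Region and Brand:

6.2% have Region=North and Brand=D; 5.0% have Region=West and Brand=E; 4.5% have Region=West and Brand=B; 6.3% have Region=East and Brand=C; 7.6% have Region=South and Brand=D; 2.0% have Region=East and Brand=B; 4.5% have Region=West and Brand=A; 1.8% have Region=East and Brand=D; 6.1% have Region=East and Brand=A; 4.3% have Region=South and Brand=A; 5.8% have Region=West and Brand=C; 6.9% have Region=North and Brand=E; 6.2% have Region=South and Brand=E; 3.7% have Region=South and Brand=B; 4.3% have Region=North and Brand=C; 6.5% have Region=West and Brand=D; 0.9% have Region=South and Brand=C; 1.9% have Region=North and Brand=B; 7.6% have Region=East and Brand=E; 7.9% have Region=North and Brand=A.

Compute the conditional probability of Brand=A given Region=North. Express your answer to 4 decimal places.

0.2904

P(Region=North) = 0.079 + 0.019 + 0.043 + 0.062 + 0.069 = 0.272.
P(Brand=A | Region=North) = 0.079/0.272 = 0.2904.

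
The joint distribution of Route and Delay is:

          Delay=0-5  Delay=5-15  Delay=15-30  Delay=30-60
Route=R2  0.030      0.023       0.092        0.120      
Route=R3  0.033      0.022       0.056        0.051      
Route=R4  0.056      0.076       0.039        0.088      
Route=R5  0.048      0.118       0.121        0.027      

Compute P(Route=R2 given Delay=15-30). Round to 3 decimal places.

0.299

P(Delay=15-30) = 0.092 + 0.056 + 0.039 + 0.121 = 0.308.
P(Route=R2 | Delay=15-30) = 0.092/0.308 = 0.299.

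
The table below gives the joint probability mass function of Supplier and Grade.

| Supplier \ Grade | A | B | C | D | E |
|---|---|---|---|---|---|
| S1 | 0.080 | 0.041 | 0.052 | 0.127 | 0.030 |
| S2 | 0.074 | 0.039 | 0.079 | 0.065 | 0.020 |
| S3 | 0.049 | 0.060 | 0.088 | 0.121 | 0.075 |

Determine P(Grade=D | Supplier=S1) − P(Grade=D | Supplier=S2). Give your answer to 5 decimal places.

0.15019

P(Supplier=S1) = 0.080 + 0.041 + 0.052 + 0.127 + 0.030 = 0.330; P(Grade=D | Supplier=S1) = 0.127/0.330 = 0.384848.
P(Supplier=S2) = 0.074 + 0.039 + 0.079 + 0.065 + 0.020 = 0.277; P(Grade=D | Supplier=S2) = 0.065/0.277 = 0.234657.
Difference = 0.15019.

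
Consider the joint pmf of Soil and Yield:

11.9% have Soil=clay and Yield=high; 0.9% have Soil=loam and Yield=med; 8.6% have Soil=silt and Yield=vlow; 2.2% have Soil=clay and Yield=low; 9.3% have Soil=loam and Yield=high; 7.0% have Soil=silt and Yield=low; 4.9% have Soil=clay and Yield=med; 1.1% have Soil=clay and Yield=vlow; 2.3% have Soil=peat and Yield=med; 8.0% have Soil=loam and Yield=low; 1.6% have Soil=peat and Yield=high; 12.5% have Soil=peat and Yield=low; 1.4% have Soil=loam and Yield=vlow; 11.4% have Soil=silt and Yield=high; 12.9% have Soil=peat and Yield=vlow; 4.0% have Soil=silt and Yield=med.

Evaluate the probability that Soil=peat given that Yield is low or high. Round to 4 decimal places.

P(Yield=low) = 0.080 + 0.022 + 0.070 + 0.125 = 0.297.
P(Yield=high) = 0.093 + 0.119 + 0.114 + 0.016 = 0.342.
P(Yield ∈ {low, high}) = 0.297 + 0.342 = 0.639; P(Soil=peat, Yield ∈ {low, high}) = 0.125 + 0.016 = 0.141.
P(Soil=peat | Yield ∈ {low, high}) = 0.141/0.639 = 0.2207.

0.2207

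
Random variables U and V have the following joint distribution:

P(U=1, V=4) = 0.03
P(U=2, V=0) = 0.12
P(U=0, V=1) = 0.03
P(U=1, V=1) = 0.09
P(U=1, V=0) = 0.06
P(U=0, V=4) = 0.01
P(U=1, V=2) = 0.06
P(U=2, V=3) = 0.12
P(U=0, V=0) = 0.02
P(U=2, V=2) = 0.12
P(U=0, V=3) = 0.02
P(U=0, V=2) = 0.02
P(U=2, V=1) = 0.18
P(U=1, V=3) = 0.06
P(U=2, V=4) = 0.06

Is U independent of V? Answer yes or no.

Every cell satisfies P(U,V) = P(U)·P(V). For instance P(U=1) = 0.30, P(V=0) = 0.20, and 0.30×0.20 = 0.06 matches the joint entry. So U and V are independent.

yes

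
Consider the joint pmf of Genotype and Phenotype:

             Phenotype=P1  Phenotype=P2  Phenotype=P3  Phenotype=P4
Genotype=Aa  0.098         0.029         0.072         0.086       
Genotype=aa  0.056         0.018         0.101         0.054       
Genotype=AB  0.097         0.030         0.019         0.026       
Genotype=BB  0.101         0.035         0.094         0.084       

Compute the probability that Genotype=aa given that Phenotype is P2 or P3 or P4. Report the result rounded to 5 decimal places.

0.26698

P(Phenotype=P2) = 0.029 + 0.018 + 0.030 + 0.035 = 0.112.
P(Phenotype=P3) = 0.072 + 0.101 + 0.019 + 0.094 = 0.286.
P(Phenotype=P4) = 0.086 + 0.054 + 0.026 + 0.084 = 0.250.
P(Phenotype ∈ {P2, P3, P4}) = 0.112 + 0.286 + 0.250 = 0.648; P(Genotype=aa, Phenotype ∈ {P2, P3, P4}) = 0.018 + 0.101 + 0.054 = 0.173.
P(Genotype=aa | Phenotype ∈ {P2, P3, P4}) = 0.173/0.648 = 0.26698.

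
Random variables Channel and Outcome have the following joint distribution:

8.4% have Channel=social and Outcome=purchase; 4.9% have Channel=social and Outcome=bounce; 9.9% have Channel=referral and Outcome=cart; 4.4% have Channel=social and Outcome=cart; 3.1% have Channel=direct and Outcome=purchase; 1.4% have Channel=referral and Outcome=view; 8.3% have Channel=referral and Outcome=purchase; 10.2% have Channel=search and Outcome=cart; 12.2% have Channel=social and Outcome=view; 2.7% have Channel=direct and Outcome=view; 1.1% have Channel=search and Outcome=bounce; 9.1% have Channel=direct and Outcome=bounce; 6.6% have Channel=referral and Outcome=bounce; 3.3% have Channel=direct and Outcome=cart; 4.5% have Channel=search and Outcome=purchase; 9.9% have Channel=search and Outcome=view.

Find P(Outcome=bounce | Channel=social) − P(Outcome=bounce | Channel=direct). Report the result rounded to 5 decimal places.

P(Channel=social) = 0.049 + 0.122 + 0.044 + 0.084 = 0.299; P(Outcome=bounce | Channel=social) = 0.049/0.299 = 0.163880.
P(Channel=direct) = 0.091 + 0.027 + 0.033 + 0.031 = 0.182; P(Outcome=bounce | Channel=direct) = 0.091/0.182 = 0.500000.
Difference = -0.33612.

-0.33612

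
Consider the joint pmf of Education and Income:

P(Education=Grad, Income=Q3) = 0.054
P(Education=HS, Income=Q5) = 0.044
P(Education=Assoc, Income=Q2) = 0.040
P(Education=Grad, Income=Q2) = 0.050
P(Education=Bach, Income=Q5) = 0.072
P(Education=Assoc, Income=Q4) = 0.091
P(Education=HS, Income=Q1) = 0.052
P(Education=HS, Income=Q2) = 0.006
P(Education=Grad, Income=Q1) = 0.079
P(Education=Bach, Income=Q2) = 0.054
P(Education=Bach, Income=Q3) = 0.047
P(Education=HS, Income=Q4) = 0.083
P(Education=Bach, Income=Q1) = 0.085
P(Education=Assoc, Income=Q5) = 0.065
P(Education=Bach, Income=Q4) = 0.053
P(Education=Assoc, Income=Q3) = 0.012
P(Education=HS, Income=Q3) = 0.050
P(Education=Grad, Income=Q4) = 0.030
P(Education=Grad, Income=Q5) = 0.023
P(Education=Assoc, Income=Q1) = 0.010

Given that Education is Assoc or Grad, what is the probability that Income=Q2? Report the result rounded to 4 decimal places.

P(Education=Assoc) = 0.010 + 0.040 + 0.012 + 0.091 + 0.065 = 0.218.
P(Education=Grad) = 0.079 + 0.050 + 0.054 + 0.030 + 0.023 = 0.236.
P(Education ∈ {Assoc, Grad}) = 0.218 + 0.236 = 0.454; P(Income=Q2, Education ∈ {Assoc, Grad}) = 0.040 + 0.050 = 0.090.
P(Income=Q2 | Education ∈ {Assoc, Grad}) = 0.090/0.454 = 0.1982.

0.1982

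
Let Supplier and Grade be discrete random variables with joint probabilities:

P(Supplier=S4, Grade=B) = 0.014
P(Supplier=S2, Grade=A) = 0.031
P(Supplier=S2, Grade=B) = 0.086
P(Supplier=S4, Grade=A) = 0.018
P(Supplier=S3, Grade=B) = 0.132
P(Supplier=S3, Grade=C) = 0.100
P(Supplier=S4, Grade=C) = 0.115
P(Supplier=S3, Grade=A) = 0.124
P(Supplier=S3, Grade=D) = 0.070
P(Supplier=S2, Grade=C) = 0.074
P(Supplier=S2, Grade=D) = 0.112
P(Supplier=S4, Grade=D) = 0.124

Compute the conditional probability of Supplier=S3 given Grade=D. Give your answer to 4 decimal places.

0.2288

P(Grade=D) = 0.112 + 0.070 + 0.124 = 0.306.
P(Supplier=S3 | Grade=D) = 0.070/0.306 = 0.2288.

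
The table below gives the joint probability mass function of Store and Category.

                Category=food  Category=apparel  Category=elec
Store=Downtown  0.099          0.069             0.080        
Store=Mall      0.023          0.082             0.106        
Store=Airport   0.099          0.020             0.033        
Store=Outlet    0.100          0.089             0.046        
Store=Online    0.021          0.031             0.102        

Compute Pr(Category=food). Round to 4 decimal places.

0.3420

P(Category=food) = 0.099 + 0.023 + 0.099 + 0.100 + 0.021 = 0.342.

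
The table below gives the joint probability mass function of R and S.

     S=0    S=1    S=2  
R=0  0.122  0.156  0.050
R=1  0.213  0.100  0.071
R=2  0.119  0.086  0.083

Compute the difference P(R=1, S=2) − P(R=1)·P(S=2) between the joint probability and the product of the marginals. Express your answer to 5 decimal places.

-0.00734

P(R=1) = 0.213 + 0.100 + 0.071 = 0.384.
P(S=2) = 0.050 + 0.071 + 0.083 = 0.204.
P(R=1, S=2) − P(R=1)P(S=2) = 0.071 − 0.384×0.204 = -0.00734.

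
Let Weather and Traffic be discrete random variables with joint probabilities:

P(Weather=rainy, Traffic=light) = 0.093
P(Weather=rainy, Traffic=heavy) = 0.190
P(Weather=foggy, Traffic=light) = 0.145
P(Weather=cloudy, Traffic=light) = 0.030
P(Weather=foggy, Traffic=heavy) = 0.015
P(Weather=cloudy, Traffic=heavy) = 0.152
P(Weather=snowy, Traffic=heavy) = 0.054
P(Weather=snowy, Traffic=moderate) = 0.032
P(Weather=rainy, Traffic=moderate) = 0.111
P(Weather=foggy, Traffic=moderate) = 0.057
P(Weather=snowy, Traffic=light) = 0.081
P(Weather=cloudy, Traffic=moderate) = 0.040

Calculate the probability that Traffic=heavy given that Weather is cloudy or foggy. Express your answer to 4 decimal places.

P(Weather=cloudy) = 0.030 + 0.040 + 0.152 = 0.222.
P(Weather=foggy) = 0.145 + 0.057 + 0.015 = 0.217.
P(Weather ∈ {cloudy, foggy}) = 0.222 + 0.217 = 0.439; P(Traffic=heavy, Weather ∈ {cloudy, foggy}) = 0.152 + 0.015 = 0.167.
P(Traffic=heavy | Weather ∈ {cloudy, foggy}) = 0.167/0.439 = 0.3804.

0.3804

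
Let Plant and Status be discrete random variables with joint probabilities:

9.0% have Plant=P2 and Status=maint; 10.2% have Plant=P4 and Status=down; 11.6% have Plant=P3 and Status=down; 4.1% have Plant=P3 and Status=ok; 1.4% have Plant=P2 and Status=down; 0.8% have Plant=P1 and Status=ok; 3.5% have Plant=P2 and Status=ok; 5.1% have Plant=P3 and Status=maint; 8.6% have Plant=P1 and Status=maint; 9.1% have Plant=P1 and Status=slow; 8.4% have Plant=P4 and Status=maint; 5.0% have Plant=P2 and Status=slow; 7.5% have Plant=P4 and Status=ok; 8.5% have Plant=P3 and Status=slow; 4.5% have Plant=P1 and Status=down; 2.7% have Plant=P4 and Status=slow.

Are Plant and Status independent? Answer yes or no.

P(Plant=P4) = 0.288 and P(Status=slow) = 0.253, so their product is 0.07286, but P(Plant=P4, Status=slow) = 0.027. Since these differ, Plant and Status are not independent.

no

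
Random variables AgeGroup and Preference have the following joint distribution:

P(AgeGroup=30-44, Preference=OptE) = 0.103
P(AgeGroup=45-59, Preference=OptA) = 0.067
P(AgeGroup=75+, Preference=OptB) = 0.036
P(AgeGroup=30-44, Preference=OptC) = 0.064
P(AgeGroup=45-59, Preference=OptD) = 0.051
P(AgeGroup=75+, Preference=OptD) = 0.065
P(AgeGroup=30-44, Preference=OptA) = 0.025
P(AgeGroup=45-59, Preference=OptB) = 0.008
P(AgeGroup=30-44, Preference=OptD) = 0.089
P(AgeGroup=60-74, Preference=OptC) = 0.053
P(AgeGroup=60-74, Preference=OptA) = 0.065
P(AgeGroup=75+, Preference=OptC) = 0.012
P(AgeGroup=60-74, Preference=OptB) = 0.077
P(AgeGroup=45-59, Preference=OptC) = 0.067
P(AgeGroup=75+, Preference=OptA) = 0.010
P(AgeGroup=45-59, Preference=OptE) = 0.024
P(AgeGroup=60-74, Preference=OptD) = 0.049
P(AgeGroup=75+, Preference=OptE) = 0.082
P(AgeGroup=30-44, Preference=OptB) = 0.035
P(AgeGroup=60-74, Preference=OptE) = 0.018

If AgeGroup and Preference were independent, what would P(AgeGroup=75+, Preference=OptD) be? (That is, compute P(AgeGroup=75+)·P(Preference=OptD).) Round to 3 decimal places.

0.052

P(AgeGroup=75+) = 0.010 + 0.036 + 0.012 + 0.065 + 0.082 = 0.205.
P(Preference=OptD) = 0.089 + 0.051 + 0.049 + 0.065 = 0.254.
Product: 0.205 × 0.254 = 0.052.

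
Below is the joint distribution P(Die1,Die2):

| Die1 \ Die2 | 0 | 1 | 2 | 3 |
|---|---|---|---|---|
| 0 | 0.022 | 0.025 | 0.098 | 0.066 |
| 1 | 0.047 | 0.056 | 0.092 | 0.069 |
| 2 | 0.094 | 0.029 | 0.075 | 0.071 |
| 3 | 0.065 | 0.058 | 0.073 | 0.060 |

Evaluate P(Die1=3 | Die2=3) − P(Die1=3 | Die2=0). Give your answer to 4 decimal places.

-0.0595

P(Die2=3) = 0.066 + 0.069 + 0.071 + 0.060 = 0.266; P(Die1=3 | Die2=3) = 0.060/0.266 = 0.22556.
P(Die2=0) = 0.022 + 0.047 + 0.094 + 0.065 = 0.228; P(Die1=3 | Die2=0) = 0.065/0.228 = 0.28509.
Difference = -0.0595.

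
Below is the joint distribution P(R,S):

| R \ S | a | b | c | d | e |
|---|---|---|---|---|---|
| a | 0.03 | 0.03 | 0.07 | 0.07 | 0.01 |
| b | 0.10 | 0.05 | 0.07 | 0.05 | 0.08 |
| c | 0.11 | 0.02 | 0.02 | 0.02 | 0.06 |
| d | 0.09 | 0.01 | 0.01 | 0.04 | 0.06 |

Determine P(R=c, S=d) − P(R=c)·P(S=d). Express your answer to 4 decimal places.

P(R=c) = 0.11 + 0.02 + 0.02 + 0.02 + 0.06 = 0.23.
P(S=d) = 0.07 + 0.05 + 0.02 + 0.04 = 0.18.
P(R=c, S=d) − P(R=c)P(S=d) = 0.02 − 0.23×0.18 = -0.0214.

-0.0214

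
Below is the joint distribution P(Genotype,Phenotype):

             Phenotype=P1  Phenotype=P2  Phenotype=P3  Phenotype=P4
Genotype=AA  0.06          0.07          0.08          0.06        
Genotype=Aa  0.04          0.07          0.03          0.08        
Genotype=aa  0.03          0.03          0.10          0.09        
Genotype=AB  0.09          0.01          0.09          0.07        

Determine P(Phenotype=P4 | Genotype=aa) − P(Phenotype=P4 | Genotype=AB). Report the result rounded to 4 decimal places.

0.0908

P(Genotype=aa) = 0.03 + 0.03 + 0.10 + 0.09 = 0.25; P(Phenotype=P4 | Genotype=aa) = 0.09/0.25 = 0.36000.
P(Genotype=AB) = 0.09 + 0.01 + 0.09 + 0.07 = 0.26; P(Phenotype=P4 | Genotype=AB) = 0.07/0.26 = 0.26923.
Difference = 0.0908.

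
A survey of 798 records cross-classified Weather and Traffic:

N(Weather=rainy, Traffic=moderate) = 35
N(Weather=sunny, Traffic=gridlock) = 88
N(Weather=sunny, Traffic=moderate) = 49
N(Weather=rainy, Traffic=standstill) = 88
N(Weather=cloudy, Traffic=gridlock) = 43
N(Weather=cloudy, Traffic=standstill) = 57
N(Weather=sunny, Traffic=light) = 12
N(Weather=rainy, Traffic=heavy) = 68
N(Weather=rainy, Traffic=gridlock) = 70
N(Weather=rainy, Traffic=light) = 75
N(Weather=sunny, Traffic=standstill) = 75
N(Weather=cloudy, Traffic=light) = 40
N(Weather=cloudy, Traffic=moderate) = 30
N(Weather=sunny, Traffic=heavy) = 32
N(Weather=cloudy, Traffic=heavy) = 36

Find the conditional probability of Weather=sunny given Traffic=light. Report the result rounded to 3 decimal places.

Total with Traffic=light: 12 + 40 + 75 = 127.
P(Weather=sunny | Traffic=light) = 12/127 = 0.094.

0.094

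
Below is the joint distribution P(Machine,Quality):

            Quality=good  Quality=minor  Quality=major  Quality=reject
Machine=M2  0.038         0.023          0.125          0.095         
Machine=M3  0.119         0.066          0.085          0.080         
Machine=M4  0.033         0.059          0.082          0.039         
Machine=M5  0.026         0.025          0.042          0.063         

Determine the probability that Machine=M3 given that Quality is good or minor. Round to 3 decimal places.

0.476

P(Quality=good) = 0.038 + 0.119 + 0.033 + 0.026 = 0.216.
P(Quality=minor) = 0.023 + 0.066 + 0.059 + 0.025 = 0.173.
P(Quality ∈ {good, minor}) = 0.216 + 0.173 = 0.389; P(Machine=M3, Quality ∈ {good, minor}) = 0.119 + 0.066 = 0.185.
P(Machine=M3 | Quality ∈ {good, minor}) = 0.185/0.389 = 0.476.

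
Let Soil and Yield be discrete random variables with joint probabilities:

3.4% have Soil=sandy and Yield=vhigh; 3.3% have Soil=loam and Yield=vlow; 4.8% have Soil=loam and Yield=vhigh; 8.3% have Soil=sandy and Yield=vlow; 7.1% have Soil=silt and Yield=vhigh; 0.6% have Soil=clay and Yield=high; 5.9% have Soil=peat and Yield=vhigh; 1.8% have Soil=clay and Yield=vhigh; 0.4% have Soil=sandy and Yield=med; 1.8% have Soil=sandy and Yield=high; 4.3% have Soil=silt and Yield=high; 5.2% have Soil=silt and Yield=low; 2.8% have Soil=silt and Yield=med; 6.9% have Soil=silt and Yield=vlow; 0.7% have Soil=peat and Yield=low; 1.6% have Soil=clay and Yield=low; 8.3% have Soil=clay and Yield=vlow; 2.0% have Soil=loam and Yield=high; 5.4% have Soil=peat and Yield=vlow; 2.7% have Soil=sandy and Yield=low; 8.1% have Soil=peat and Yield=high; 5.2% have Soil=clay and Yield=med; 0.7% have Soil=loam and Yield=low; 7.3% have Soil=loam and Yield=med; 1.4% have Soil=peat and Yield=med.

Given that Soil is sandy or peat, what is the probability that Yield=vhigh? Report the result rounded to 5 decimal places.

P(Soil=sandy) = 0.083 + 0.027 + 0.004 + 0.018 + 0.034 = 0.166.
P(Soil=peat) = 0.054 + 0.007 + 0.014 + 0.081 + 0.059 = 0.215.
P(Soil ∈ {sandy, peat}) = 0.166 + 0.215 = 0.381; P(Yield=vhigh, Soil ∈ {sandy, peat}) = 0.034 + 0.059 = 0.093.
P(Yield=vhigh | Soil ∈ {sandy, peat}) = 0.093/0.381 = 0.24409.

0.24409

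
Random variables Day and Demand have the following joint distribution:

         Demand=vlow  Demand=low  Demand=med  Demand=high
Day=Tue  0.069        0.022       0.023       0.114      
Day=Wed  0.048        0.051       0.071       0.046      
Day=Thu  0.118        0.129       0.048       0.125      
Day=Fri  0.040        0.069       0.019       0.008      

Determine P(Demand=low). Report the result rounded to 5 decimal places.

0.27100

P(Demand=low) = 0.022 + 0.051 + 0.129 + 0.069 = 0.271.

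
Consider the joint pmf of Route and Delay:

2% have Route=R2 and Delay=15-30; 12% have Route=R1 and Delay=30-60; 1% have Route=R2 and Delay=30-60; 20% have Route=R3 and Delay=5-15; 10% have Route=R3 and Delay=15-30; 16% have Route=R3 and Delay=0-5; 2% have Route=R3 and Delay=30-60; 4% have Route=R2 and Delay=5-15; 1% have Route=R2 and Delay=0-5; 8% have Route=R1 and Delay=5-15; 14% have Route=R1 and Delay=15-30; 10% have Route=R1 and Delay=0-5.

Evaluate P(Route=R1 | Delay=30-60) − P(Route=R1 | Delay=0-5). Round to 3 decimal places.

0.430

P(Delay=30-60) = 0.12 + 0.01 + 0.02 = 0.15; P(Route=R1 | Delay=30-60) = 0.12/0.15 = 0.8000.
P(Delay=0-5) = 0.10 + 0.01 + 0.16 = 0.27; P(Route=R1 | Delay=0-5) = 0.10/0.27 = 0.3704.
Difference = 0.430.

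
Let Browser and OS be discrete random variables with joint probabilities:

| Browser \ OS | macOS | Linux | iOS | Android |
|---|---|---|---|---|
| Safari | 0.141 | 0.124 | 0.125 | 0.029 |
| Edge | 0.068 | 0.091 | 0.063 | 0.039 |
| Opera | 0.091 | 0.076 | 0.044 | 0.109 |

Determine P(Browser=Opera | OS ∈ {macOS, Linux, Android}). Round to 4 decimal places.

0.3594

P(OS=macOS) = 0.141 + 0.068 + 0.091 = 0.300.
P(OS=Linux) = 0.124 + 0.091 + 0.076 = 0.291.
P(OS=Android) = 0.029 + 0.039 + 0.109 = 0.177.
P(OS ∈ {macOS, Linux, Android}) = 0.300 + 0.291 + 0.177 = 0.768; P(Browser=Opera, OS ∈ {macOS, Linux, Android}) = 0.091 + 0.076 + 0.109 = 0.276.
P(Browser=Opera | OS ∈ {macOS, Linux, Android}) = 0.276/0.768 = 0.3594.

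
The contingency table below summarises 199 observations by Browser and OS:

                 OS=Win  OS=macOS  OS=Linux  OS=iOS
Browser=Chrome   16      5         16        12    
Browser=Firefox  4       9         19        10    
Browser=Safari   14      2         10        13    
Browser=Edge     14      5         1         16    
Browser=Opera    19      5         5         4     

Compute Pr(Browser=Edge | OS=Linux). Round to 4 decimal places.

Total with OS=Linux: 16 + 19 + 10 + 1 + 5 = 51.
P(Browser=Edge | OS=Linux) = 1/51 = 0.0196.

0.0196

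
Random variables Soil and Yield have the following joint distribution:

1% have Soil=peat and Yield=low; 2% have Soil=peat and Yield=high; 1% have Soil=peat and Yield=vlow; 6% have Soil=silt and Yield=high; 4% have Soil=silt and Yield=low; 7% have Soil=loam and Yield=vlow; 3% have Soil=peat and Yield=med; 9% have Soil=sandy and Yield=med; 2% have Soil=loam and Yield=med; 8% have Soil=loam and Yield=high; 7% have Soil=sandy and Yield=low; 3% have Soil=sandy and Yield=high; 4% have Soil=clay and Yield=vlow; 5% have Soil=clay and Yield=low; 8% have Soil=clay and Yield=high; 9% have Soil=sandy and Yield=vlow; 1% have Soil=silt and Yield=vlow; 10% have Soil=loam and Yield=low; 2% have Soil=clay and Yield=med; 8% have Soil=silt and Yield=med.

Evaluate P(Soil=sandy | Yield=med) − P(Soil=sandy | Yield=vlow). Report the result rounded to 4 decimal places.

P(Yield=med) = 0.09 + 0.02 + 0.02 + 0.08 + 0.03 = 0.24; P(Soil=sandy | Yield=med) = 0.09/0.24 = 0.37500.
P(Yield=vlow) = 0.09 + 0.07 + 0.04 + 0.01 + 0.01 = 0.22; P(Soil=sandy | Yield=vlow) = 0.09/0.22 = 0.40909.
Difference = -0.0341.

-0.0341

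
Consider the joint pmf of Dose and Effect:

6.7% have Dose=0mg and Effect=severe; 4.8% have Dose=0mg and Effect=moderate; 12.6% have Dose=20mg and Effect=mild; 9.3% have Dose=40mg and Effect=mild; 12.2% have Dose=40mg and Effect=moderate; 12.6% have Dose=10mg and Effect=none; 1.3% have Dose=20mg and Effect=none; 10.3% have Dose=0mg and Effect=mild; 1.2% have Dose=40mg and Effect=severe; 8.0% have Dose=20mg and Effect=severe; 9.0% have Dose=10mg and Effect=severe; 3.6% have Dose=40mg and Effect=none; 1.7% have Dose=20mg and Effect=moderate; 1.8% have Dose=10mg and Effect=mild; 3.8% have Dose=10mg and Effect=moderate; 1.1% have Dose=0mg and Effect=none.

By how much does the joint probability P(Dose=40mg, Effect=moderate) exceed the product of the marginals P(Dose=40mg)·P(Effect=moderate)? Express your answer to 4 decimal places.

P(Dose=40mg) = 0.036 + 0.093 + 0.122 + 0.012 = 0.263.
P(Effect=moderate) = 0.048 + 0.038 + 0.017 + 0.122 = 0.225.
P(Dose=40mg, Effect=moderate) − P(Dose=40mg)P(Effect=moderate) = 0.122 − 0.263×0.225 = 0.0628.

0.0628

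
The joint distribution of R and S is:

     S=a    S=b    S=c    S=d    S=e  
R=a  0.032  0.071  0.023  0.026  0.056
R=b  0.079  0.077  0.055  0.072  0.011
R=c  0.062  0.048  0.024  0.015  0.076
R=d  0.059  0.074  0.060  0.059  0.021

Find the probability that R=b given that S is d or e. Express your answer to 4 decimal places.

P(S=d) = 0.026 + 0.072 + 0.015 + 0.059 = 0.172.
P(S=e) = 0.056 + 0.011 + 0.076 + 0.021 = 0.164.
P(S ∈ {d, e}) = 0.172 + 0.164 = 0.336; P(R=b, S ∈ {d, e}) = 0.072 + 0.011 = 0.083.
P(R=b | S ∈ {d, e}) = 0.083/0.336 = 0.2470.

0.2470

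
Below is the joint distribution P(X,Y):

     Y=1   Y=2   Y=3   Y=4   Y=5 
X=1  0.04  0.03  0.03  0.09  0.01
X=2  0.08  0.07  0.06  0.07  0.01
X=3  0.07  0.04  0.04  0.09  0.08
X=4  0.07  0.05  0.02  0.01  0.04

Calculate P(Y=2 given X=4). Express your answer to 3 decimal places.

0.263

P(X=4) = 0.07 + 0.05 + 0.02 + 0.01 + 0.04 = 0.19.
P(Y=2 | X=4) = 0.05/0.19 = 0.263.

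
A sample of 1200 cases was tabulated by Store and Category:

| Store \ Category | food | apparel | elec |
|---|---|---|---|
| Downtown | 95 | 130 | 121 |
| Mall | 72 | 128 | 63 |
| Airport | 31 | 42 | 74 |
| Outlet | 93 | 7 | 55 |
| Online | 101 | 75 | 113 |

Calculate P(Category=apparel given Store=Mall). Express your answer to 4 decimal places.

Total with Store=Mall: 72 + 128 + 63 = 263.
P(Category=apparel | Store=Mall) = 128/263 = 0.4867.

0.4867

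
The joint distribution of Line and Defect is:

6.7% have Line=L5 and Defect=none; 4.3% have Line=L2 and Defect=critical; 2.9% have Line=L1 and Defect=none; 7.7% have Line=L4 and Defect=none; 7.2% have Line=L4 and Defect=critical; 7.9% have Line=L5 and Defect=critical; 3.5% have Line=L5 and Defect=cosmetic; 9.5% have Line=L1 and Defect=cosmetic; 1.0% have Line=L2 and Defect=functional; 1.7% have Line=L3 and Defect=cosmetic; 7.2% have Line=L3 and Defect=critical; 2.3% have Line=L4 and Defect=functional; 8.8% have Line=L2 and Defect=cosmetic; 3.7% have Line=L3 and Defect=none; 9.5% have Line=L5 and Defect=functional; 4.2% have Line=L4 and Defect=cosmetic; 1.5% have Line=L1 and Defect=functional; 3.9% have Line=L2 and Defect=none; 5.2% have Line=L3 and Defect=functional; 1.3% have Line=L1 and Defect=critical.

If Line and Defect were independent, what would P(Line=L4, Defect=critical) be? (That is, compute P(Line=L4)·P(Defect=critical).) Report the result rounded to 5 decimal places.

0.05971

P(Line=L4) = 0.077 + 0.042 + 0.023 + 0.072 = 0.214.
P(Defect=critical) = 0.013 + 0.043 + 0.072 + 0.072 + 0.079 = 0.279.
Product: 0.214 × 0.279 = 0.05971.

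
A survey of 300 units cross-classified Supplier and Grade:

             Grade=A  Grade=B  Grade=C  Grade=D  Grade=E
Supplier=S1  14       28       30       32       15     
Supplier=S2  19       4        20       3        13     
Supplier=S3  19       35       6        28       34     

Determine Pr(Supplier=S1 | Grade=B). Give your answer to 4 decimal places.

0.4179

Total with Grade=B: 28 + 4 + 35 = 67.
P(Supplier=S1 | Grade=B) = 28/67 = 0.4179.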